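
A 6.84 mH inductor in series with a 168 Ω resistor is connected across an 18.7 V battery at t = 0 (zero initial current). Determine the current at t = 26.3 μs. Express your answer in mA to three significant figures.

I ≈ 53.0 mA

τ = L/R = 6.840×10^-3/168 = 4.071×10^-5 s; final current I_∞ = ε/R = 18.7/168 = 0.1113 A.
I(t) = I_∞(1 − e^(−t/τ)) with t/τ = 0.646.
I = (0.1113)(1 − e^(−0.646)) = 5.297×10^-2 A.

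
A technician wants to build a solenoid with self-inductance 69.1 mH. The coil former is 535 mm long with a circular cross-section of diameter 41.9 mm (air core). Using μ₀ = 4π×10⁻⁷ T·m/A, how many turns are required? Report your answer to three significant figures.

A = π(d/2)² = π(2.095×10^-2 m)² = 1.379×10^-3 m².
From L = μ₀N²A/ℓ, N = √(Lℓ / (μ₀A)).
N = √[(6.910×10^-2)(0.535) / ((4π×10⁻⁷)×1.379×10^-3)] = √(2.134×10^7) ≈ 4619.0.

N ≈ 4620 turns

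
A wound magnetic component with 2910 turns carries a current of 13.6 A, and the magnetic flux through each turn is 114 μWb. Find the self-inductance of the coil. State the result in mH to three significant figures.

Self-inductance is defined by L = NΦ_B/I (flux linkage over current).
L = (2910)(1.140×10^-4 Wb)/(13.6 A) = 2.439×10^-2 H.

L ≈ 24.4 mH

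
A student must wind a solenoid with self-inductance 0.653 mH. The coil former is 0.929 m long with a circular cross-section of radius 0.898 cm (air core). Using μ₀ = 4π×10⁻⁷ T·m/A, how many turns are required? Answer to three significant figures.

N ≈ 1380 turns

A = πr² = π(8.980×10^-3 m)² = 2.533×10^-4 m².
From L = μ₀N²A/ℓ, N = √(Lℓ / (μ₀A)).
N = √[(6.530×10^-4)(0.929) / ((4π×10⁻⁷)×2.533×10^-4)] = √(1.906×10^6) ≈ 1380.4.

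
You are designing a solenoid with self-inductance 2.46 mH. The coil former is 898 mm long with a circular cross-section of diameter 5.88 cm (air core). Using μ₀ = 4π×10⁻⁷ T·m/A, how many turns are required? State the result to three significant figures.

N ≈ 805 turns

A = π(d/2)² = π(2.940×10^-2 m)² = 2.715×10^-3 m².
From L = μ₀N²A/ℓ, N = √(Lℓ / (μ₀A)).
N = √[(2.460×10^-3)(0.898) / ((4π×10⁻⁷)×2.715×10^-3)] = √(6.474×10^5) ≈ 804.6.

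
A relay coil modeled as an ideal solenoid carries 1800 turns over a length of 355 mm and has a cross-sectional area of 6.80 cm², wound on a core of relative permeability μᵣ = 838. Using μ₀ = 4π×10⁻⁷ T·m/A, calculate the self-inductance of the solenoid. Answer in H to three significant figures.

L ≈ 6.54 H

A = 6.80 cm² = 6.800×10^-4 m².
For a long solenoid, L = μ₀μᵣN²A/ℓ.
L = (4π×10⁻⁷)(838)(1800)²(6.800×10^-4)/(0.355 m) = 6.536 H.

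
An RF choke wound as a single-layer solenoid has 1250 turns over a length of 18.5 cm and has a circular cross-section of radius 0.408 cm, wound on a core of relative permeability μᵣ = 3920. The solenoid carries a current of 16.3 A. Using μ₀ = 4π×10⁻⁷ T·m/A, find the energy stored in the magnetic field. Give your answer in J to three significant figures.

A = πr² = π(4.080×10^-3 m)² = 5.230×10^-5 m².
L = μ₀μᵣN²A/ℓ = (4π×10⁻⁷)(3920)(1250)²(5.230×10^-5)/(0.185) = 2.176 H.
U = ½LI² = ½(2.176)(16.3)² = 289 J.

U ≈ 289 J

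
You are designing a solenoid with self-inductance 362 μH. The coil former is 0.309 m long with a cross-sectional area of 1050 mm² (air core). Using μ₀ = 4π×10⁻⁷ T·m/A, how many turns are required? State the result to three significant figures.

N ≈ 291 turns

A = 1050 mm² = 1.050×10^-3 m².
From L = μ₀N²A/ℓ, N = √(Lℓ / (μ₀A)).
N = √[(3.620×10^-4)(0.309) / ((4π×10⁻⁷)×1.050×10^-3)] = √(8.478×10^4) ≈ 291.2.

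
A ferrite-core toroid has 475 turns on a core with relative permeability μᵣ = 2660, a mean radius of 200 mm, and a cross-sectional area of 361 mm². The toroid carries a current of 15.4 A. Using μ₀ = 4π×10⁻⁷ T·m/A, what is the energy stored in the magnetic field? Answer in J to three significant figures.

U ≈ 25.7 J

L = μ₀μᵣN²A/(2πR) = (4π×10⁻⁷)(2660)(475)²(3.610×10^-4)/(2π×0.2) = 0.2167 H.
U = ½LI² = ½(0.2167)(15.4)² = 25.69 J.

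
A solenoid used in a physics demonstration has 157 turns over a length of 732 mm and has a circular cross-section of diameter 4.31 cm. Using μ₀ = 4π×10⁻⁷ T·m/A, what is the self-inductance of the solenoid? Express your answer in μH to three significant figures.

A = π(d/2)² = π(2.155×10^-2 m)² = 1.459×10^-3 m².
For a long solenoid, L = μ₀N²A/ℓ.
L = (4π×10⁻⁷)(157)²(1.459×10^-3)/(0.732 m) = 6.174×10^-5 H.

L ≈ 61.7 μH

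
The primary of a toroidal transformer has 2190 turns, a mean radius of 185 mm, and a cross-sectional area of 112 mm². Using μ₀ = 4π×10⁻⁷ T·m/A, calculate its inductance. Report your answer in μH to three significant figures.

L ≈ 581 μH

For a thin toroid, L = μ₀N²A/(2πR).
L = (4π×10⁻⁷)(2190)²(1.120×10^-4) / (2π×0.185 m) = 5.807×10^-4 H.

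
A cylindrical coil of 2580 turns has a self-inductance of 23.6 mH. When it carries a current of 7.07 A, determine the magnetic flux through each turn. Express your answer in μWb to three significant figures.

From L = NΦ_B/I, the flux per turn is Φ_B = LI/N.
Φ_B = (2.360×10^-2 H)(7.07 A)/2580 = 6.467×10^-5 Wb.

Φ_B ≈ 64.7 μWb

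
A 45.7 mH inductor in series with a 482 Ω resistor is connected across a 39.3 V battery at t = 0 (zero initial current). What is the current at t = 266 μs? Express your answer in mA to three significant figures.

τ = L/R = 4.570×10^-2/482 = 9.481×10^-5 s; final current I_∞ = ε/R = 39.3/482 = 8.154×10^-2 A.
I(t) = I_∞(1 − e^(−t/τ)) with t/τ = 2.806.
I = (8.154×10^-2)(1 − e^(−2.806)) = 7.660×10^-2 A.

I ≈ 76.6 mA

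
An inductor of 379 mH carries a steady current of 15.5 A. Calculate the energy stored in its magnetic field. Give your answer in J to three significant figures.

U ≈ 45.5 J

Stored magnetic energy: U = ½LI².
U = ½(0.379 H)(15.5 A)² = 45.53 J.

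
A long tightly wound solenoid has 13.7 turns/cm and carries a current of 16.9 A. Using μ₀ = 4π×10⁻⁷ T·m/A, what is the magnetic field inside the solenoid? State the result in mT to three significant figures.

B ≈ 29.1 mT

Inside a long solenoid, B = μ₀nI.
B = (4π×10⁻⁷)(1.370×10^3 m⁻¹)(16.9 A) = 2.909×10^-2 T.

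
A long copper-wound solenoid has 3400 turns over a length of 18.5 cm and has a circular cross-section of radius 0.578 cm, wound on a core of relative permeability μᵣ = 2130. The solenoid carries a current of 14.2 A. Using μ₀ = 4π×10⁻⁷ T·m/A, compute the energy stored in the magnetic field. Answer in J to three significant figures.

U ≈ 1770 J

A = πr² = π(5.780×10^-3 m)² = 1.050×10^-4 m².
L = μ₀μᵣN²A/ℓ = (4π×10⁻⁷)(2130)(3400)²(1.050×10^-4)/(0.185) = 17.55 H.
U = ½LI² = ½(17.55)(14.2)² = 1.770×10^3 J.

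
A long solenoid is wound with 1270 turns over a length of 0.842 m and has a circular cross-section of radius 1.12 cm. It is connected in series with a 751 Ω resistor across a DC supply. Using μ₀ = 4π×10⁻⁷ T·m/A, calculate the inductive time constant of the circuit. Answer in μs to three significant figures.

τ ≈ 1.26 μs

A = πr² = π(1.120×10^-2 m)² = 3.941×10^-4 m².
L = μ₀N²A/ℓ = (4π×10⁻⁷)(1270)²(3.941×10^-4)/(0.842) = 9.486×10^-4 H.
τ = L/R = (9.486×10^-4)/(751) = 1.263×10^-6 s.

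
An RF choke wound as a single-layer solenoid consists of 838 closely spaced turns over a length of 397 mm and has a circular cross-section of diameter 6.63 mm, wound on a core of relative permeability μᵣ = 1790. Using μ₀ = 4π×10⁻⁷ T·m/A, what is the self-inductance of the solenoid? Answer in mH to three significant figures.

A = π(d/2)² = π(3.315×10^-3 m)² = 3.452×10^-5 m².
For a long solenoid, L = μ₀μᵣN²A/ℓ.
L = (4π×10⁻⁷)(1790)(838)²(3.452×10^-5)/(0.397 m) = 0.1374 H.

L ≈ 137 mH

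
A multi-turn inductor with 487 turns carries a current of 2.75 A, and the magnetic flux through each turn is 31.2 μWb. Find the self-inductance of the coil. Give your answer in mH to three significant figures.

Self-inductance is defined by L = NΦ_B/I (flux linkage over current).
L = (487)(3.120×10^-5 Wb)/(2.75 A) = 5.525×10^-3 H.

L ≈ 5.53 mH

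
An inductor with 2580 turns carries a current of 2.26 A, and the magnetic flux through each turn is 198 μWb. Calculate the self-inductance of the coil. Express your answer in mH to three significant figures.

L ≈ 226 mH

Self-inductance is defined by L = NΦ_B/I (flux linkage over current).
L = (2580)(1.980×10^-4 Wb)/(2.26 A) = 0.226 H.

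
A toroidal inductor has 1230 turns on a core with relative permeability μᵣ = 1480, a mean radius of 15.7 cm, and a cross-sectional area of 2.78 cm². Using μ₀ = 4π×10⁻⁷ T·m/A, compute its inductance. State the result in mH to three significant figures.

For a thin toroid, L = μ₀μᵣN²A/(2πR).
L = (4π×10⁻⁷)(1480)(1230)²(2.780×10^-4) / (2π×0.157 m) = 0.793 H.

L ≈ 793 mH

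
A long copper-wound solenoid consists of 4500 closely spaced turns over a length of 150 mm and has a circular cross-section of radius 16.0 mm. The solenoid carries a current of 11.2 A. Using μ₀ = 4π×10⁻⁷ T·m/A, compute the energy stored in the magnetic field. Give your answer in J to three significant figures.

U ≈ 8.56 J

A = πr² = π(1.600×10^-2 m)² = 8.042×10^-4 m².
L = μ₀N²A/ℓ = (4π×10⁻⁷)(4500)²(8.042×10^-4)/(0.15) = 0.1364 H.
U = ½LI² = ½(0.1364)(11.2)² = 8.557 J.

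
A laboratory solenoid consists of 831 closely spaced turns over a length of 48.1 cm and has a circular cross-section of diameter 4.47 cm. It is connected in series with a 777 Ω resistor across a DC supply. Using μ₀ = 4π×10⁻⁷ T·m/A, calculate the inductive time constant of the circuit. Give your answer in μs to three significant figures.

A = π(d/2)² = π(2.235×10^-2 m)² = 1.569×10^-3 m².
L = μ₀N²A/ℓ = (4π×10⁻⁷)(831)²(1.569×10^-3)/(0.481) = 2.831×10^-3 H.
τ = L/R = (2.831×10^-3)/(777) = 3.644×10^-6 s.

τ ≈ 3.64 μs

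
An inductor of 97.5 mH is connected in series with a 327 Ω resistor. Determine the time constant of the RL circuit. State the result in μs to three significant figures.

τ ≈ 298 μs

τ = L/R = (9.750×10^-2 H)/(327 Ω) = 2.982×10^-4 s.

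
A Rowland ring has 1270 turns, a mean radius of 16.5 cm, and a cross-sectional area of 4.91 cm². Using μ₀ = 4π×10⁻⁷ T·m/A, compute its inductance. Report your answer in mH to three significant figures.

For a thin toroid, L = μ₀N²A/(2πR).
L = (4π×10⁻⁷)(1270)²(4.910×10^-4) / (2π×0.165 m) = 9.599×10^-4 H.

L ≈ 0.960 mH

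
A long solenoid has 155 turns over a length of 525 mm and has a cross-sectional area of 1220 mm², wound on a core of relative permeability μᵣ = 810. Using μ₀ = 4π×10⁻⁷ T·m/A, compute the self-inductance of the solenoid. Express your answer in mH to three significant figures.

L ≈ 56.8 mH

A = 1220 mm² = 1.220×10^-3 m².
For a long solenoid, L = μ₀μᵣN²A/ℓ.
L = (4π×10⁻⁷)(810)(155)²(1.220×10^-3)/(0.525 m) = 5.683×10^-2 H.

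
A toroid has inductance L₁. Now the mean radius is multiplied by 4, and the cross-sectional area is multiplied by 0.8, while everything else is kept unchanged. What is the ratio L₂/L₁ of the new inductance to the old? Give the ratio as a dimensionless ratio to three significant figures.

L₂/L₁ = 0.200

For a toroid, L ∝ μᵣN²A/R.
L₂/L₁ = (4)^-1 × (0.8) = 0.200.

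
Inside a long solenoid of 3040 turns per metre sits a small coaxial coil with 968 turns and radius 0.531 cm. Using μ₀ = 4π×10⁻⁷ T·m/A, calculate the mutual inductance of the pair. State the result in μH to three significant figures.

M ≈ 328 μH

The outer solenoid produces a uniform field B₁ = μ₀n₁I₁ across the inner coil,
so the flux linkage is N₂Φ = N₂B₁A₂ = μ₀n₁N₂A₂·I₁, giving M = μ₀n₁N₂A₂.
A₂ = πr² = π(5.310×10^-3 m)² = 8.858×10^-5 m².
M = (4π×10⁻⁷)(3040)(968)(8.858×10^-5) = 3.276×10^-4 H.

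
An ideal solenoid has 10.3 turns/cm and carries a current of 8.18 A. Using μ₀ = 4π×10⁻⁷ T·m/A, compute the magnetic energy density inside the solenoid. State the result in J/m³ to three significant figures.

B = μ₀nI = (4π×10⁻⁷)(1.030×10^3)(8.18) = 1.059×10^-2 T.
u = B²/(2μ₀) = (1.059×10^-2)²/(2×4π×10⁻⁷) = 44.6 J/m³.

u ≈ 44.6 J/m³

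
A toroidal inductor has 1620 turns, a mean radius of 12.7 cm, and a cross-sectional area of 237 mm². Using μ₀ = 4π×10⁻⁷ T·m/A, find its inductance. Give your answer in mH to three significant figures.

L ≈ 0.980 mH

For a thin toroid, L = μ₀N²A/(2πR).
L = (4π×10⁻⁷)(1620)²(2.370×10^-4) / (2π×0.127 m) = 9.795×10^-4 H.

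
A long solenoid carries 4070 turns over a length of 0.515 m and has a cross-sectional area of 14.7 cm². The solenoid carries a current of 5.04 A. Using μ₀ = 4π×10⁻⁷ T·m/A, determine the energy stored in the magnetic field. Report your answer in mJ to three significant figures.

A = 14.7 cm² = 1.470×10^-3 m².
L = μ₀N²A/ℓ = (4π×10⁻⁷)(4070)²(1.470×10^-3)/(0.515) = 5.942×10^-2 H.
U = ½LI² = ½(5.942×10^-2)(5.04)² = 0.7546 J.

U ≈ 755 mJ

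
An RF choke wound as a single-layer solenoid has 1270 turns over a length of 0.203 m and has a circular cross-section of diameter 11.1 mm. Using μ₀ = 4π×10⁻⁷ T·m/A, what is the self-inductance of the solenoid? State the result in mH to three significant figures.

L ≈ 0.966 mH

A = π(d/2)² = π(5.550×10^-3 m)² = 9.677×10^-5 m².
For a long solenoid, L = μ₀N²A/ℓ.
L = (4π×10⁻⁷)(1270)²(9.677×10^-5)/(0.203 m) = 9.662×10^-4 H.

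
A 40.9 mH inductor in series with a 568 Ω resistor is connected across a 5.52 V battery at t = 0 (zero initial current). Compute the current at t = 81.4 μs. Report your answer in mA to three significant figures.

τ = L/R = 4.090×10^-2/568 = 7.201×10^-5 s; final current I_∞ = ε/R = 5.52/568 = 9.718×10^-3 A.
I(t) = I_∞(1 − e^(−t/τ)) with t/τ = 1.130.
I = (9.718×10^-3)(1 − e^(−1.130)) = 6.580×10^-3 A.

I ≈ 6.58 mA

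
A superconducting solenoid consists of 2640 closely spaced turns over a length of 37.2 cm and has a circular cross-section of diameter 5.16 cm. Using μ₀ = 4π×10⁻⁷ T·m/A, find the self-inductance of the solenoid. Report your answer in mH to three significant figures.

L ≈ 49.2 mH

A = π(d/2)² = π(2.580×10^-2 m)² = 2.091×10^-3 m².
For a long solenoid, L = μ₀N²A/ℓ.
L = (4π×10⁻⁷)(2640)²(2.091×10^-3)/(0.372 m) = 4.923×10^-2 H.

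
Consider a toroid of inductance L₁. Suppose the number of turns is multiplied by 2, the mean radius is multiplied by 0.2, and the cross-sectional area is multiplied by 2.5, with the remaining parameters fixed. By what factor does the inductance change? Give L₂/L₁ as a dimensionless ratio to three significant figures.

For a toroid, L ∝ μᵣN²A/R.
L₂/L₁ = (2)^2 × (0.2)^-1 × (2.5) = 50.0.

L₂/L₁ = 50.0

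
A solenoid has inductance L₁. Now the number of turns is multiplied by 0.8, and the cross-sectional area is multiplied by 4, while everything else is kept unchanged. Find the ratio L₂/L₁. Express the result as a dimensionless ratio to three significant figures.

L₂/L₁ = 2.56

For a solenoid, L ∝ μᵣN²A/ℓ.
L₂/L₁ = (0.8)^2 × (4) = 2.56.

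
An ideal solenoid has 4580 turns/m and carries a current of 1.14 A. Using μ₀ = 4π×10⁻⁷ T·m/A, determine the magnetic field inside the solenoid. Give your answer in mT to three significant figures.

Inside a long solenoid, B = μ₀nI.
B = (4π×10⁻⁷)(4.580×10^3 m⁻¹)(1.14 A) = 6.561×10^-3 T.

B ≈ 6.56 mT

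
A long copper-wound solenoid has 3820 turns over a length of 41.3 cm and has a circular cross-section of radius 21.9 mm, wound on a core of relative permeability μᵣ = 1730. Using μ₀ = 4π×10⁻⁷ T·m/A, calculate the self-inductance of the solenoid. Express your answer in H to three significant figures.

A = πr² = π(2.190×10^-2 m)² = 1.507×10^-3 m².
For a long solenoid, L = μ₀μᵣN²A/ℓ.
L = (4π×10⁻⁷)(1730)(3820)²(1.507×10^-3)/(0.413 m) = 115.7 H.

L ≈ 116 H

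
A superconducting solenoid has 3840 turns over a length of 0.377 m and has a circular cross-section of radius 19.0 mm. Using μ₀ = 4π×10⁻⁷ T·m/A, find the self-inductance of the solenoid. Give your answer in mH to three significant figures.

A = πr² = π(1.900×10^-2 m)² = 1.134×10^-3 m².
For a long solenoid, L = μ₀N²A/ℓ.
L = (4π×10⁻⁷)(3840)²(1.134×10^-3)/(0.377 m) = 5.574×10^-2 H.

L ≈ 55.7 mH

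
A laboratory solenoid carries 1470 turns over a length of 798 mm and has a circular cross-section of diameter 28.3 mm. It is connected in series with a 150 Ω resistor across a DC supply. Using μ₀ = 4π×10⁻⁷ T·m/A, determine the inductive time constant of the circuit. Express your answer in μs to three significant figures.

τ ≈ 14.3 μs

A = π(d/2)² = π(1.415×10^-2 m)² = 6.290×10^-4 m².
L = μ₀N²A/ℓ = (4π×10⁻⁷)(1470)²(6.290×10^-4)/(0.798) = 2.140×10^-3 H.
τ = L/R = (2.140×10^-3)/(150) = 1.427×10^-5 s.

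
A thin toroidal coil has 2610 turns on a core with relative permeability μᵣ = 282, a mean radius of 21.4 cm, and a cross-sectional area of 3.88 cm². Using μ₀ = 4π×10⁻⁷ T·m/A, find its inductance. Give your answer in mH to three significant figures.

For a thin toroid, L = μ₀μᵣN²A/(2πR).
L = (4π×10⁻⁷)(282)(2610)²(3.880×10^-4) / (2π×0.214 m) = 0.6966 H.

L ≈ 697 mH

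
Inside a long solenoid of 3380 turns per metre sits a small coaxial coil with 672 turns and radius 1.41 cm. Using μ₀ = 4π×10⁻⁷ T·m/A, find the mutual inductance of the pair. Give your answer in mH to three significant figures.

The outer solenoid produces a uniform field B₁ = μ₀n₁I₁ across the inner coil,
so the flux linkage is N₂Φ = N₂B₁A₂ = μ₀n₁N₂A₂·I₁, giving M = μ₀n₁N₂A₂.
A₂ = πr² = π(1.410×10^-2 m)² = 6.246×10^-4 m².
M = (4π×10⁻⁷)(3380)(672)(6.246×10^-4) = 1.783×10^-3 H.

M ≈ 1.78 mH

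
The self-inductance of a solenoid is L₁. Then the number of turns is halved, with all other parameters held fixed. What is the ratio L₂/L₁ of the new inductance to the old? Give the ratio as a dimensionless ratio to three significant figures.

For a solenoid, L ∝ μᵣN²A/ℓ.
L₂/L₁ = (0.5)^2 = 0.250.

L₂/L₁ = 0.250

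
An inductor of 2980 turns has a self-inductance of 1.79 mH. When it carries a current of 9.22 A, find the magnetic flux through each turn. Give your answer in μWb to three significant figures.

Φ_B ≈ 5.54 μWb

From L = NΦ_B/I, the flux per turn is Φ_B = LI/N.
Φ_B = (1.790×10^-3 H)(9.22 A)/2980 = 5.538×10^-6 Wb.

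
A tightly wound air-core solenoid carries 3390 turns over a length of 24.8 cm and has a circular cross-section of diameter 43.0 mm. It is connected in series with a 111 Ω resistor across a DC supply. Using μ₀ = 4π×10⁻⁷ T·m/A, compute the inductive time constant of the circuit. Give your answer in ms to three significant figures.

τ ≈ 0.762 ms

A = π(d/2)² = π(2.150×10^-2 m)² = 1.452×10^-3 m².
L = μ₀N²A/ℓ = (4π×10⁻⁷)(3390)²(1.452×10^-3)/(0.248) = 8.456×10^-2 H.
τ = L/R = (8.456×10^-2)/(111) = 7.618×10^-4 s.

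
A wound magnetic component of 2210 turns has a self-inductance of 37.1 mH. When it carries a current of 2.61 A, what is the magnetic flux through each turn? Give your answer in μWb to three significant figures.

From L = NΦ_B/I, the flux per turn is Φ_B = LI/N.
Φ_B = (3.710×10^-2 H)(2.61 A)/2210 = 4.381×10^-5 Wb.

Φ_B ≈ 43.8 μWb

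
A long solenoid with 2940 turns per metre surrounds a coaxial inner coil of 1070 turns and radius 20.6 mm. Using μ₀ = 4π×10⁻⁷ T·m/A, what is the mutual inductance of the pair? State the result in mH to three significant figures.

The outer solenoid produces a uniform field B₁ = μ₀n₁I₁ across the inner coil,
so the flux linkage is N₂Φ = N₂B₁A₂ = μ₀n₁N₂A₂·I₁, giving M = μ₀n₁N₂A₂.
A₂ = πr² = π(2.060×10^-2 m)² = 1.333×10^-3 m².
M = (4π×10⁻⁷)(2940)(1070)(1.333×10^-3) = 5.270×10^-3 H.

M ≈ 5.27 mH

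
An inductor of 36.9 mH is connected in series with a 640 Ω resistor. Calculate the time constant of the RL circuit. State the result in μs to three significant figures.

τ ≈ 57.7 μs

τ = L/R = (3.690×10^-2 H)/(640 Ω) = 5.766×10^-5 s.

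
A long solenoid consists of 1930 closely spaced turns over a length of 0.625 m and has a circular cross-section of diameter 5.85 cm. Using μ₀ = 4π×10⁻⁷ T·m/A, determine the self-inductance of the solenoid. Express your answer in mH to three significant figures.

A = π(d/2)² = π(2.925×10^-2 m)² = 2.688×10^-3 m².
For a long solenoid, L = μ₀N²A/ℓ.
L = (4π×10⁻⁷)(1930)²(2.688×10^-3)/(0.625 m) = 2.013×10^-2 H.

L ≈ 20.1 mH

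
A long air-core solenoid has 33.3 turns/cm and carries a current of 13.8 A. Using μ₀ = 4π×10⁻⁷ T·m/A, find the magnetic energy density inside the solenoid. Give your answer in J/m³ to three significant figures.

B = μ₀nI = (4π×10⁻⁷)(3.330×10^3)(13.8) = 5.7747×10^-2 T.
u = B²/(2μ₀) = (5.7747×10^-2)²/(2×4π×10⁻⁷) = 1.327×10^3 J/m³.

u ≈ 1330 J/m³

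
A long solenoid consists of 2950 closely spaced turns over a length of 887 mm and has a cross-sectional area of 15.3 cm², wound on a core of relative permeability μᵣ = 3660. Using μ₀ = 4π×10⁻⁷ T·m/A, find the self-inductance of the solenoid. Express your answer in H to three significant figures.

L ≈ 69.0 H

A = 15.3 cm² = 1.530×10^-3 m².
For a long solenoid, L = μ₀μᵣN²A/ℓ.
L = (4π×10⁻⁷)(3660)(2950)²(1.530×10^-3)/(0.887 m) = 69.04 H.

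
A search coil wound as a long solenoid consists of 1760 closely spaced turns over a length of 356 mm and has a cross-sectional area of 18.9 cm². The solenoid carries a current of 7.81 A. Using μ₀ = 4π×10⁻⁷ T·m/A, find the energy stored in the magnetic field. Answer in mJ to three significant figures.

U ≈ 630 mJ

A = 18.9 cm² = 1.890×10^-3 m².
L = μ₀N²A/ℓ = (4π×10⁻⁷)(1760)²(1.890×10^-3)/(0.356) = 2.067×10^-2 H.
U = ½LI² = ½(2.067×10^-2)(7.81)² = 0.6303 J.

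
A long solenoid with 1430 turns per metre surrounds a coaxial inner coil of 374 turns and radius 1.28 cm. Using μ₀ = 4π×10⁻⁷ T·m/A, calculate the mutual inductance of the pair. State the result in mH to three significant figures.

M ≈ 0.346 mH

The outer solenoid produces a uniform field B₁ = μ₀n₁I₁ across the inner coil,
so the flux linkage is N₂Φ = N₂B₁A₂ = μ₀n₁N₂A₂·I₁, giving M = μ₀n₁N₂A₂.
A₂ = πr² = π(1.280×10^-2 m)² = 5.147×10^-4 m².
M = (4π×10⁻⁷)(1430)(374)(5.147×10^-4) = 3.459×10^-4 H.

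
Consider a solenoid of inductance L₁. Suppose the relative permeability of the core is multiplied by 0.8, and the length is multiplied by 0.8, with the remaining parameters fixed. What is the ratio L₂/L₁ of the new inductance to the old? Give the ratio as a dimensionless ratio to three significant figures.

L₂/L₁ = 1.00

For a solenoid, L ∝ μᵣN²A/ℓ.
L₂/L₁ = (0.8) × (0.8)^-1 = 1.00.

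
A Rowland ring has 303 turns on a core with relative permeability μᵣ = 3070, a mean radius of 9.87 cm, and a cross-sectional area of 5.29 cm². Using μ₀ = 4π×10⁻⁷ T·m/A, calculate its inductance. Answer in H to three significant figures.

For a thin toroid, L = μ₀μᵣN²A/(2πR).
L = (4π×10⁻⁷)(3070)(303)²(5.290×10^-4) / (2π×9.870×10^-2 m) = 0.3021 H.

L ≈ 0.302 H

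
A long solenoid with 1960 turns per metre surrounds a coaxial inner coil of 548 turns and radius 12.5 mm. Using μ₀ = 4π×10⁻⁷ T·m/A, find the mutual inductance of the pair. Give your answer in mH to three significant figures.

M ≈ 0.663 mH

The outer solenoid produces a uniform field B₁ = μ₀n₁I₁ across the inner coil,
so the flux linkage is N₂Φ = N₂B₁A₂ = μ₀n₁N₂A₂·I₁, giving M = μ₀n₁N₂A₂.
A₂ = πr² = π(1.250×10^-2 m)² = 4.909×10^-4 m².
M = (4π×10⁻⁷)(1960)(548)(4.909×10^-4) = 6.625×10^-4 H.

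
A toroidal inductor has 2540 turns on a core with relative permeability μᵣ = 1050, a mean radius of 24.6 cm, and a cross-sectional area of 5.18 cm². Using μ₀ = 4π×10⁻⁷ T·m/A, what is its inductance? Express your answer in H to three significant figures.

For a thin toroid, L = μ₀μᵣN²A/(2πR).
L = (4π×10⁻⁷)(1050)(2540)²(5.180×10^-4) / (2π×0.246 m) = 2.853 H.

L ≈ 2.85 H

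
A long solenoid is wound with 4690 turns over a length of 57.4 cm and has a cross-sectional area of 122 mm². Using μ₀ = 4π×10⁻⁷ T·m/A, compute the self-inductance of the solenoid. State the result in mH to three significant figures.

L ≈ 5.87 mH

A = 122 mm² = 1.220×10^-4 m².
For a long solenoid, L = μ₀N²A/ℓ.
L = (4π×10⁻⁷)(4690)²(1.220×10^-4)/(0.574 m) = 5.8749×10^-3 H.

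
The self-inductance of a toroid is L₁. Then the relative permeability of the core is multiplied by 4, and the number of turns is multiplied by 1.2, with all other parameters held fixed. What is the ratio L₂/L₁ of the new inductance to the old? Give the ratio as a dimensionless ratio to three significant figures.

For a toroid, L ∝ μᵣN²A/R.
L₂/L₁ = (4) × (1.2)^2 = 5.76.

L₂/L₁ = 5.76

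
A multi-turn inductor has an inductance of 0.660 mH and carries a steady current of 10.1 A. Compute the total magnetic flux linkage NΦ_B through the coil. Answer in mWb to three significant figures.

From L = NΦ_B/I, the flux linkage is NΦ_B = LI.
NΦ_B = (6.600×10^-4 H)(10.1 A) = 6.666×10^-3 Wb.

NΦ_B ≈ 6.67 mWb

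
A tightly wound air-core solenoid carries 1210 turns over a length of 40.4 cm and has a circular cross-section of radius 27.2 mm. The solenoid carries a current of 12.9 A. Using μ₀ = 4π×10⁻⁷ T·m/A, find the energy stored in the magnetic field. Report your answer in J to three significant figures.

A = πr² = π(2.720×10^-2 m)² = 2.324×10^-3 m².
L = μ₀N²A/ℓ = (4π×10⁻⁷)(1210)²(2.324×10^-3)/(0.404) = 1.058×10^-2 H.
U = ½LI² = ½(1.058×10^-2)(12.9)² = 0.8807 J.

U ≈ 0.881 J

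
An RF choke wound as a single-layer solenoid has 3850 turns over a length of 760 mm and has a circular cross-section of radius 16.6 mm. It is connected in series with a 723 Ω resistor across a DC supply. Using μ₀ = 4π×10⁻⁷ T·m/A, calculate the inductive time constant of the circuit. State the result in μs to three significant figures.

τ ≈ 29.3 μs

A = πr² = π(1.660×10^-2 m)² = 8.657×10^-4 m².
L = μ₀N²A/ℓ = (4π×10⁻⁷)(3850)²(8.657×10^-4)/(0.76) = 2.122×10^-2 H.
τ = L/R = (2.122×10^-2)/(723) = 2.9346×10^-5 s.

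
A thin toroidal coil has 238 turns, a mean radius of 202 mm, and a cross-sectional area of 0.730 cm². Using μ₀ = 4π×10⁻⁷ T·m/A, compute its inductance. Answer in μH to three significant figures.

For a thin toroid, L = μ₀N²A/(2πR).
L = (4π×10⁻⁷)(238)²(7.300×10^-5) / (2π×0.202 m) = 4.094×10^-6 H.

L ≈ 4.09 μH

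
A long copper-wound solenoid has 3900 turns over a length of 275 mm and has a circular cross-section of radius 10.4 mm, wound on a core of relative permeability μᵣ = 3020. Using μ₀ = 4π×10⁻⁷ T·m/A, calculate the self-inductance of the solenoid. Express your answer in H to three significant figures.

A = πr² = π(1.040×10^-2 m)² = 3.398×10^-4 m².
For a long solenoid, L = μ₀μᵣN²A/ℓ.
L = (4π×10⁻⁷)(3020)(3900)²(3.398×10^-4)/(0.275 m) = 71.32 H.

L ≈ 71.3 H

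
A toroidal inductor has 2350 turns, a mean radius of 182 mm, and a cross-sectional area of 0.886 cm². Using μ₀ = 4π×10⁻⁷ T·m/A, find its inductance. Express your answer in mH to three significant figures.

L ≈ 0.538 mH

For a thin toroid, L = μ₀N²A/(2πR).
L = (4π×10⁻⁷)(2350)²(8.860×10^-5) / (2π×0.182 m) = 5.377×10^-4 H.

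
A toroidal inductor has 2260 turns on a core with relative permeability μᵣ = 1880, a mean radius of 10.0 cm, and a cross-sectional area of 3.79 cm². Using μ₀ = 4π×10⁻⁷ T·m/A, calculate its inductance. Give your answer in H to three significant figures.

For a thin toroid, L = μ₀μᵣN²A/(2πR).
L = (4π×10⁻⁷)(1880)(2260)²(3.790×10^-4) / (2π×0.1 m) = 7.279 H.

L ≈ 7.28 H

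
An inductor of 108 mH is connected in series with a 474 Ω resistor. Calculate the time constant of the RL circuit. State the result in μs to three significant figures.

τ = L/R = (0.108 H)/(474 Ω) = 2.278×10^-4 s.

τ ≈ 228 μs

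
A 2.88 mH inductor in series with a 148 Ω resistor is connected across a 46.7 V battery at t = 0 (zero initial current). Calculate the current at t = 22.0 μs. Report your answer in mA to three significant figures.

I ≈ 214 mA

τ = L/R = 2.880×10^-3/148 = 1.946×10^-5 s; final current I_∞ = ε/R = 46.7/148 = 0.3155 A.
I(t) = I_∞(1 − e^(−t/τ)) with t/τ = 1.131.
I = (0.3155)(1 − e^(−1.131)) = 0.2137 A.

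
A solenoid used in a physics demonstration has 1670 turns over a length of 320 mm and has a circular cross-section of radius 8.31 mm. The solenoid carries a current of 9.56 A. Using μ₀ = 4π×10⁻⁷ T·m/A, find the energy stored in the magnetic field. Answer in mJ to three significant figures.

A = πr² = π(8.310×10^-3 m)² = 2.169×10^-4 m².
L = μ₀N²A/ℓ = (4π×10⁻⁷)(1670)²(2.169×10^-4)/(0.32) = 2.376×10^-3 H.
U = ½LI² = ½(2.376×10^-3)(9.56)² = 0.1086 J.

U ≈ 109 mJ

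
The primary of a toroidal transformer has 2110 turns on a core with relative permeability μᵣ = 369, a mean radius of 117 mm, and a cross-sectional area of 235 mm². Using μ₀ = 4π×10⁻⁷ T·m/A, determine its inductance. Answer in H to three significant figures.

For a thin toroid, L = μ₀μᵣN²A/(2πR).
L = (4π×10⁻⁷)(369)(2110)²(2.350×10^-4) / (2π×0.117 m) = 0.6599 H.

L ≈ 0.660 H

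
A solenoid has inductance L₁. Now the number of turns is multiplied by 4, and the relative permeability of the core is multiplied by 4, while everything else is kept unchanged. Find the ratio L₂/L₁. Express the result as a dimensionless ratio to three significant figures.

For a solenoid, L ∝ μᵣN²A/ℓ.
L₂/L₁ = (4)^2 × (4) = 64.0.

L₂/L₁ = 64.0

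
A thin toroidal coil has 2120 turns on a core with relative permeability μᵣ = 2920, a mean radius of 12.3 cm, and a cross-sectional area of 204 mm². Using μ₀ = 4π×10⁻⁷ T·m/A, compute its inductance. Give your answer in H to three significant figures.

For a thin toroid, L = μ₀μᵣN²A/(2πR).
L = (4π×10⁻⁷)(2920)(2120)²(2.040×10^-4) / (2π×0.123 m) = 4.353 H.

L ≈ 4.35 H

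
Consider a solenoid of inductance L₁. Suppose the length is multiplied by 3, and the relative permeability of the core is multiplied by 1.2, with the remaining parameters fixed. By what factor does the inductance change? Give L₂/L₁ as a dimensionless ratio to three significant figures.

L₂/L₁ = 0.400

For a solenoid, L ∝ μᵣN²A/ℓ.
L₂/L₁ = (3)^-1 × (1.2) = 0.400.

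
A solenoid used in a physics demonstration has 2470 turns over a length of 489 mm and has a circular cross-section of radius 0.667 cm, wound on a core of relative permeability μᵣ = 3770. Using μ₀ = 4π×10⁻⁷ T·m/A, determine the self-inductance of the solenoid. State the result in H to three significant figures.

A = πr² = π(6.670×10^-3 m)² = 1.398×10^-4 m².
For a long solenoid, L = μ₀μᵣN²A/ℓ.
L = (4π×10⁻⁷)(3770)(2470)²(1.398×10^-4)/(0.489 m) = 8.261 H.

L ≈ 8.26 H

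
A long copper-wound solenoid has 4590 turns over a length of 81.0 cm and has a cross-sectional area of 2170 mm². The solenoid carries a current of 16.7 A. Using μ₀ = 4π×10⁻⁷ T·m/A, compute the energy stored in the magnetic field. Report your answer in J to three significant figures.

U ≈ 9.89 J

A = 2170 mm² = 2.170×10^-3 m².
L = μ₀N²A/ℓ = (4π×10⁻⁷)(4590)²(2.170×10^-3)/(0.81) = 7.093×10^-2 H.
U = ½LI² = ½(7.093×10^-2)(16.7)² = 9.89 J.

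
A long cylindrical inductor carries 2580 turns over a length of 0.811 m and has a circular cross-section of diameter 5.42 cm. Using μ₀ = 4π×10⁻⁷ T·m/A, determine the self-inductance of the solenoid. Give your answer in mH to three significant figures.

A = π(d/2)² = π(2.710×10^-2 m)² = 2.307×10^-3 m².
For a long solenoid, L = μ₀N²A/ℓ.
L = (4π×10⁻⁷)(2580)²(2.307×10^-3)/(0.811 m) = 2.380×10^-2 H.

L ≈ 23.8 mH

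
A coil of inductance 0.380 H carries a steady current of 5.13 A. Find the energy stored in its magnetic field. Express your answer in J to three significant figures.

Stored magnetic energy: U = ½LI².
U = ½(0.38 H)(5.13 A)² = 5 J.

U ≈ 5.00 J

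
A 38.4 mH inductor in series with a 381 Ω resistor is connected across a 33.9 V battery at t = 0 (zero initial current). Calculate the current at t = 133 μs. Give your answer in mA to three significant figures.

I ≈ 65.2 mA

τ = L/R = 3.840×10^-2/381 = 1.008×10^-4 s; final current I_∞ = ε/R = 33.9/381 = 8.898×10^-2 A.
I(t) = I_∞(1 − e^(−t/τ)) with t/τ = 1.320.
I = (8.898×10^-2)(1 − e^(−1.320)) = 6.520×10^-2 A.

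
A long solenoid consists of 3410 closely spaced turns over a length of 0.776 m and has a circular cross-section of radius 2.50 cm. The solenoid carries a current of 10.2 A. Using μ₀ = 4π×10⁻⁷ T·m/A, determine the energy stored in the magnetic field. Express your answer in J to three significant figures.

A = πr² = π(2.500×10^-2 m)² = 1.963×10^-3 m².
L = μ₀N²A/ℓ = (4π×10⁻⁷)(3410)²(1.963×10^-3)/(0.776) = 3.697×10^-2 H.
U = ½LI² = ½(3.697×10^-2)(10.2)² = 1.923 J.

U ≈ 1.92 J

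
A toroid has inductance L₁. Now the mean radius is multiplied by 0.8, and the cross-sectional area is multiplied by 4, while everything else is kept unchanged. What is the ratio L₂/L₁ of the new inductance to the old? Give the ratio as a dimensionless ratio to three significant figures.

For a toroid, L ∝ μᵣN²A/R.
L₂/L₁ = (0.8)^-1 × (4) = 5.00.

L₂/L₁ = 5.00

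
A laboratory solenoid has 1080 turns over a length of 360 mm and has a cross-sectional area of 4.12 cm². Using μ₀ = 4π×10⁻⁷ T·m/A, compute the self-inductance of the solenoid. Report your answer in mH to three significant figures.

A = 4.12 cm² = 4.120×10^-4 m².
For a long solenoid, L = μ₀N²A/ℓ.
L = (4π×10⁻⁷)(1080)²(4.120×10^-4)/(0.36 m) = 1.677×10^-3 H.

L ≈ 1.68 mH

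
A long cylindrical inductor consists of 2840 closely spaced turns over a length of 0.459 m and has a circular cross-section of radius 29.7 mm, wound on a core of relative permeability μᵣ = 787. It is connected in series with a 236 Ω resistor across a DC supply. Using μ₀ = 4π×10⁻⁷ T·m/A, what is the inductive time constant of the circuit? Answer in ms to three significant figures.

τ ≈ 204 ms

A = πr² = π(2.970×10^-2 m)² = 2.771×10^-3 m².
L = μ₀μᵣN²A/ℓ = (4π×10⁻⁷)(787)(2840)²(2.771×10^-3)/(0.459) = 48.16 H.
τ = L/R = (48.16)/(236) = 0.2041 s.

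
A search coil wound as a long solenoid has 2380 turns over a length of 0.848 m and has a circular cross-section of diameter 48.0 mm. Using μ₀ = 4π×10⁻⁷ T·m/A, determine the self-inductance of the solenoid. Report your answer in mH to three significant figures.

A = π(d/2)² = π(2.400×10^-2 m)² = 1.810×10^-3 m².
For a long solenoid, L = μ₀N²A/ℓ.
L = (4π×10⁻⁷)(2380)²(1.810×10^-3)/(0.848 m) = 1.519×10^-2 H.

L ≈ 15.2 mH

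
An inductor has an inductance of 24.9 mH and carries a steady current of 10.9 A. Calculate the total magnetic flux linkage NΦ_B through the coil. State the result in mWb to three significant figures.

NΦ_B ≈ 271 mWb

From L = NΦ_B/I, the flux linkage is NΦ_B = LI.
NΦ_B = (2.490×10^-2 H)(10.9 A) = 0.2714 Wb.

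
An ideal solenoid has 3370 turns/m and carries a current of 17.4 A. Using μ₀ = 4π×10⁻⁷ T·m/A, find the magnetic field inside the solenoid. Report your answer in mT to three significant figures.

B ≈ 73.7 mT

Inside a long solenoid, B = μ₀nI.
B = (4π×10⁻⁷)(3.370×10^3 m⁻¹)(17.4 A) = 7.369×10^-2 T.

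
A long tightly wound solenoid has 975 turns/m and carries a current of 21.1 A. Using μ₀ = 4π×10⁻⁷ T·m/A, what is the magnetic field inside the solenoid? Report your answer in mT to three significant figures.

Inside a long solenoid, B = μ₀nI.
B = (4π×10⁻⁷)(975 m⁻¹)(21.1 A) = 2.585×10^-2 T.

B ≈ 25.9 mT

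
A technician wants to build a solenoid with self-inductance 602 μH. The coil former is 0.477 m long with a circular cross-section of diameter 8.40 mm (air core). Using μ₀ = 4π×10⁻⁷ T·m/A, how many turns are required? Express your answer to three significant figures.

N ≈ 2030 turns

A = π(d/2)² = π(4.200×10^-3 m)² = 5.542×10^-5 m².
From L = μ₀N²A/ℓ, N = √(Lℓ / (μ₀A)).
N = √[(6.020×10^-4)(0.477) / ((4π×10⁻⁷)×5.542×10^-5)] = √(4.123×10^6) ≈ 2030.6.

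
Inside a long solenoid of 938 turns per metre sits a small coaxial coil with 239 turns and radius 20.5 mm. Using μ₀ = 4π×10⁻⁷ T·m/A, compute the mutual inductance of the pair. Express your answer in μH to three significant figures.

The outer solenoid produces a uniform field B₁ = μ₀n₁I₁ across the inner coil,
so the flux linkage is N₂Φ = N₂B₁A₂ = μ₀n₁N₂A₂·I₁, giving M = μ₀n₁N₂A₂.
A₂ = πr² = π(2.050×10^-2 m)² = 1.320×10^-3 m².
M = (4π×10⁻⁷)(938)(239)(1.320×10^-3) = 3.719×10^-4 H.

M ≈ 372 μH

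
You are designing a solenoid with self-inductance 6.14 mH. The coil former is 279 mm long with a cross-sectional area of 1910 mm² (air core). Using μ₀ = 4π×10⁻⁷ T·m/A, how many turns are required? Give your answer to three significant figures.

N ≈ 845 turns

A = 1910 mm² = 1.910×10^-3 m².
From L = μ₀N²A/ℓ, N = √(Lℓ / (μ₀A)).
N = √[(6.140×10^-3)(0.279) / ((4π×10⁻⁷)×1.910×10^-3)] = √(7.137×10^5) ≈ 844.8.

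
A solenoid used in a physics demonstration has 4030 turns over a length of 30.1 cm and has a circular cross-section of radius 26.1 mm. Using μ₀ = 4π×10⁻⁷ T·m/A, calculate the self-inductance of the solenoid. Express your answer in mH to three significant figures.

L ≈ 145 mH

A = πr² = π(2.610×10^-2 m)² = 2.140×10^-3 m².
For a long solenoid, L = μ₀N²A/ℓ.
L = (4π×10⁻⁷)(4030)²(2.140×10^-3)/(0.301 m) = 0.1451 H.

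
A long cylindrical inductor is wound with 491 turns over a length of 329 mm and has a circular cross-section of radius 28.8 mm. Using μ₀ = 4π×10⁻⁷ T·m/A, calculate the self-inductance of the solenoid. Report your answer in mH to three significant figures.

L ≈ 2.40 mH

A = πr² = π(2.880×10^-2 m)² = 2.606×10^-3 m².
For a long solenoid, L = μ₀N²A/ℓ.
L = (4π×10⁻⁷)(491)²(2.606×10^-3)/(0.329 m) = 2.399×10^-3 H.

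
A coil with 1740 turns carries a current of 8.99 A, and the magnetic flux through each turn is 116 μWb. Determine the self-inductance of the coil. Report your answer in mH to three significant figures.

L ≈ 22.5 mH

Self-inductance is defined by L = NΦ_B/I (flux linkage over current).
L = (1740)(1.160×10^-4 Wb)/(8.99 A) = 2.245×10^-2 H.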